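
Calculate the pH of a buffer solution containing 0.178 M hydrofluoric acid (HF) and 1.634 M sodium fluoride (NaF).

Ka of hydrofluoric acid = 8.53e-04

pKa = -log(8.53e-04) = 3.07. pH = pKa + log([A⁻]/[HA]) = 3.07 + log(1.634/0.178)

pH = 4.03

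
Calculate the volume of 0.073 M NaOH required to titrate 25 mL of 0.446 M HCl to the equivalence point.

At equivalence: moles acid = moles base. moles HCl = 0.446 × 25/1000 = 0.01115 mol. V_base = moles / 0.073 × 1000 = 152.7 mL.

V_{base} = 152.7 mL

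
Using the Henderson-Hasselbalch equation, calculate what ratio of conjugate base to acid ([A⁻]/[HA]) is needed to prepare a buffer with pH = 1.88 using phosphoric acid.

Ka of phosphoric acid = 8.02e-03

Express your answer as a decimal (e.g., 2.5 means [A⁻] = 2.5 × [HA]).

pKa = -log(8.02e-03) = 2.0958. pH = pKa + log([A⁻]/[HA]), so log([A⁻]/[HA]) = pH − pKa = 1.88 − 2.0958 = -0.2158. [A⁻]/[HA] = 10^(-0.2158) = 0.608

[A⁻]/[HA] = 0.608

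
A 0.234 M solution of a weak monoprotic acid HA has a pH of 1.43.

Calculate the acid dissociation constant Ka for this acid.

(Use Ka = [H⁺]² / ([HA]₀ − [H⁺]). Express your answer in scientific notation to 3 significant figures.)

[H⁺] = 10^(−pH) = 10^(−1.43) = 3.715e-02 M. For HA ⇌ H⁺ + A⁻, Ka = [H⁺][A⁻]/[HA] = [H⁺]² / ([HA]₀ − [H⁺]) = (3.715e-02)² / (0.234 − 3.715e-02) = 7.01e-03.

K_a = 7.01e-03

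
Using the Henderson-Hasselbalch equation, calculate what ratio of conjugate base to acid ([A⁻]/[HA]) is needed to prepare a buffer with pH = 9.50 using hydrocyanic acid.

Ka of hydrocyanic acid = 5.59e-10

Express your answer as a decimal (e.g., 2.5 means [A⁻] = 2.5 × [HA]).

pKa = -log(5.59e-10) = 9.2526. pH = pKa + log([A⁻]/[HA]), so log([A⁻]/[HA]) = pH − pKa = 9.50 − 9.2526 = 0.2474. [A⁻]/[HA] = 10^(0.2474) = 1.77

[A⁻]/[HA] = 1.77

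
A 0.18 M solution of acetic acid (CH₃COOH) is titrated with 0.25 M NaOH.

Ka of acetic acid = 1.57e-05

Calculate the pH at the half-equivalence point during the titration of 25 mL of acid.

At half-equivalence [HA] = [A⁻], so Henderson-Hasselbalch gives pH = pKa = -log(1.57e-05) = 4.80.

pH = pKa = 4.80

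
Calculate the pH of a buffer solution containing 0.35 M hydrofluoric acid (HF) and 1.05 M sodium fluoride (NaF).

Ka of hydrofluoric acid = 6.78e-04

pKa = -log(6.78e-04) = 3.17. pH = pKa + log([A⁻]/[HA]) = 3.17 + log(1.05/0.35)

pH = 3.65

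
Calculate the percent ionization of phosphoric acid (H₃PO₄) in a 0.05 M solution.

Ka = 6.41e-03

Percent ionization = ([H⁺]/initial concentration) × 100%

Using Ka equilibrium: x² + Ka×x - Ka×C = 0. Solving: [H⁺] = 1.4982e-02. Percent = (1.4982e-02/0.05) × 100

Percent ionization = 30%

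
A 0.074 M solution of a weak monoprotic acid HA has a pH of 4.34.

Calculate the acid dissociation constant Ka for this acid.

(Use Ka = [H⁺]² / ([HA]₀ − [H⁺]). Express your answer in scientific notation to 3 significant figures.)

[H⁺] = 10^(−pH) = 10^(−4.34) = 4.571e-05 M. For HA ⇌ H⁺ + A⁻, Ka = [H⁺][A⁻]/[HA] = [H⁺]² / ([HA]₀ − [H⁺]) = (4.571e-05)² / (0.074 − 4.571e-05) = 2.83e-08.

K_a = 2.83e-08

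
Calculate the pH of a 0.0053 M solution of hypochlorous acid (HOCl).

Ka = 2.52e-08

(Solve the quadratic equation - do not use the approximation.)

x² + Ka×x - Ka×C = 0. Using quadratic formula: [H⁺] = 1.1544e-05

pH = 4.94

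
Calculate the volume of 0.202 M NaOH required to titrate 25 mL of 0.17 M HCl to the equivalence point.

At equivalence: moles acid = moles base. moles HCl = 0.17 × 25/1000 = 0.00425 mol. V_base = moles / 0.202 × 1000 = 21.0 mL.

V_{base} = 21.0 mL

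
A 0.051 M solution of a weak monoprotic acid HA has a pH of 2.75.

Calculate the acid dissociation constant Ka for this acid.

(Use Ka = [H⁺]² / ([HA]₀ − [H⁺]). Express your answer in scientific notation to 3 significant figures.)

[H⁺] = 10^(−pH) = 10^(−2.75) = 1.778e-03 M. For HA ⇌ H⁺ + A⁻, Ka = [H⁺][A⁻]/[HA] = [H⁺]² / ([HA]₀ − [H⁺]) = (1.778e-03)² / (0.051 − 1.778e-03) = 6.42e-05.

K_a = 6.42e-05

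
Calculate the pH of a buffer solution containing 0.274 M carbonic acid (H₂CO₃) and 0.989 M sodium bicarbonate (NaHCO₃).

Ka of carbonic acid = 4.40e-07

pKa = -log(4.40e-07) = 6.36. pH = pKa + log([A⁻]/[HA]) = 6.36 + log(0.989/0.274)

pH = 6.91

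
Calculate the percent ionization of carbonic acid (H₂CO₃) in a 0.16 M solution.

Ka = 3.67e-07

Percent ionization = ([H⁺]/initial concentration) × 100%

Using Ka equilibrium: x² + Ka×x - Ka×C = 0. Solving: [H⁺] = 2.4214e-04. Percent = (2.4214e-04/0.16) × 100

Percent ionization = 0.151%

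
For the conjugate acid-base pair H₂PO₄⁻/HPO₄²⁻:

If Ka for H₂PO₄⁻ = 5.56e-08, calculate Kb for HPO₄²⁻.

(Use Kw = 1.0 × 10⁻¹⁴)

For a conjugate pair Ka × Kb = Kw, so Kb = Kw/Ka = 1.0 × 10⁻¹⁴ / 5.56e-08 = 1.80e-07.

K_b = 1.80e-07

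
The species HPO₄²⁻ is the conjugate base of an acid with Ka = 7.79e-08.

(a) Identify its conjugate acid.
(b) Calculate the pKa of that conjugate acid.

(a) The conjugate acid is formed by adding one H⁺ to HPO₄²⁻, giving H₂PO₄⁻. (b) pKa = -log(Ka) = -log(7.79e-08) = 7.11.

Conjugate acid: H₂PO₄⁻; pK_a = 7.11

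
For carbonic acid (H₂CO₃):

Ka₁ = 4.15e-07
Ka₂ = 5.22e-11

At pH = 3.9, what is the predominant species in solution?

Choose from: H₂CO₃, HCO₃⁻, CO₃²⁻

pKa₁ = 6.38, pKa₂ = 10.28. For a polyprotic acid the predominant species crosses at each pKa: below pKa_n the protonated form dominates, above it the deprotonated form does. At pH = 3.9, the predominant species is H₂CO₃.

H₂CO₃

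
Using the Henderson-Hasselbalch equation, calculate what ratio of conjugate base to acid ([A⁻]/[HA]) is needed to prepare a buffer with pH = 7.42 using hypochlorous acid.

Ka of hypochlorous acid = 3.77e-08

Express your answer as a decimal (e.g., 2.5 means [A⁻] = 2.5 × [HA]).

pKa = -log(3.77e-08) = 7.4237. pH = pKa + log([A⁻]/[HA]), so log([A⁻]/[HA]) = pH − pKa = 7.42 − 7.4237 = -0.0037. [A⁻]/[HA] = 10^(-0.0037) = 0.992

[A⁻]/[HA] = 0.992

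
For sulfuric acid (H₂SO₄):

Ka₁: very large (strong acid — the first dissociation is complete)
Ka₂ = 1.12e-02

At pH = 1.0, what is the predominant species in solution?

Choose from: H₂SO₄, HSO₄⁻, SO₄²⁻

The first dissociation is complete, so H₂SO₄ itself is never the predominant species in water; pKa₂ = -log(1.12e-02) = 1.95. For a polyprotic acid the predominant species crosses at each pKa: below pKa_n the protonated form dominates, above it the deprotonated form does. At pH = 1.0, the predominant species is HSO₄⁻.

HSO₄⁻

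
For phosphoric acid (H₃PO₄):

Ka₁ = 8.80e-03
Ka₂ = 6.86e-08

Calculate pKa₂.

pKa₂ = -log(Ka₂) = -log(6.86e-08) = 7.16.

pK_{a2} = 7.16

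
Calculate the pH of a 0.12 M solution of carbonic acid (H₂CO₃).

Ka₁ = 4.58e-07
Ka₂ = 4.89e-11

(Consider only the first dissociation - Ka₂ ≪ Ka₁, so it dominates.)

First dissociation dominates. From Ka₁ = [H⁺][HA⁻]/[H₂A], x² + Ka₁·x − Ka₁·C = 0 with C = 0.12 M and Ka₁ = 4.58e-07. Solving: [H⁺] = (−Ka₁ + √(Ka₁² + 4·Ka₁·C)) / 2 = 2.3421e-04 M. pH = -log(2.3421e-04) = 3.63.

pH = 3.63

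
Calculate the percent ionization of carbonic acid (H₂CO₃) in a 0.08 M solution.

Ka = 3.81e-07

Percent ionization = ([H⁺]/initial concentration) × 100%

Using Ka equilibrium: x² + Ka×x - Ka×C = 0. Solving: [H⁺] = 1.7439e-04. Percent = (1.7439e-04/0.08) × 100

Percent ionization = 0.218%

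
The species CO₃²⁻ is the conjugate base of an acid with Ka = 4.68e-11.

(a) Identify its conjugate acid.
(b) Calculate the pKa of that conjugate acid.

(a) The conjugate acid is formed by adding one H⁺ to CO₃²⁻, giving HCO₃⁻. (b) pKa = -log(Ka) = -log(4.68e-11) = 10.33.

Conjugate acid: HCO₃⁻; pK_a = 10.33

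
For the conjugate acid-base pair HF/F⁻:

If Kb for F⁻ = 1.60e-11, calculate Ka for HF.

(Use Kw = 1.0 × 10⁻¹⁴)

For a conjugate pair Ka × Kb = Kw, so Ka = Kw/Kb = 1.0 × 10⁻¹⁴ / 1.60e-11 = 6.25e-04.

K_a = 6.25e-04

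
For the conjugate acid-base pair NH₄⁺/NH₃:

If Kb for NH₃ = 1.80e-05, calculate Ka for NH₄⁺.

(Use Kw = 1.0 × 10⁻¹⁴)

For a conjugate pair Ka × Kb = Kw, so Ka = Kw/Kb = 1.0 × 10⁻¹⁴ / 1.80e-05 = 5.56e-10.

K_a = 5.56e-10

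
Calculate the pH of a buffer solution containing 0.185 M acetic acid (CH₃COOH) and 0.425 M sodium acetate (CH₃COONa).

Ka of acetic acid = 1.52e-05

pKa = -log(1.52e-05) = 4.82. pH = pKa + log([A⁻]/[HA]) = 4.82 + log(0.425/0.185)

pH = 5.18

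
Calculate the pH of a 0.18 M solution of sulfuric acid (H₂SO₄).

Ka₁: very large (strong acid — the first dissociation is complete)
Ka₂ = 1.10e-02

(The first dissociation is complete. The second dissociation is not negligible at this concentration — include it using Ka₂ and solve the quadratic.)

First dissociation is complete: [H⁺]₀ = [HSO₄⁻]₀ = C = 0.18 M. Second dissociation HSO₄⁻ ⇌ H⁺ + SO₄²⁻: let x = [SO₄²⁻]. Ka₂ = (C + x)·x / (C − x) = 1.10e-02 → x² + (C + Ka₂)·x − Ka₂·C = 0 → x² + 0.19100·x − 1.980e-03 = 0. x = (−0.19100 + √(0.19100² + 4 × 1.980e-03)) / 2 = 9.8577e-03 M. [H⁺] = C + x = 0.18 + 9.8577e-03 = 1.8986e-01 M. pH = -log(1.8986e-01) = 0.72.

pH = 0.72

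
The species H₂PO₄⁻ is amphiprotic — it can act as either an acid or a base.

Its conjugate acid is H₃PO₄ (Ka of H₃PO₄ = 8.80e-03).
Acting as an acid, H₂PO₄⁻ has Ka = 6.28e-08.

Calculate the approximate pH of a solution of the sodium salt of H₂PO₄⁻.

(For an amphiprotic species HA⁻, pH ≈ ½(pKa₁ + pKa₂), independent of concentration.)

pKa₁ = -log(8.80e-03) = 2.06; pKa₂ = -log(6.28e-08) = 7.20. For an amphiprotic species, pH ≈ ½(pKa₁ + pKa₂) = ½(2.06 + 7.20) = 4.63.

pH = 4.63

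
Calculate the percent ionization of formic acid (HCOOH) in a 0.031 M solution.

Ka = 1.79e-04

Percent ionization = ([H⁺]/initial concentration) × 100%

Using Ka equilibrium: x² + Ka×x - Ka×C = 0. Solving: [H⁺] = 2.2678e-03. Percent = (2.2678e-03/0.031) × 100

Percent ionization = 7.32%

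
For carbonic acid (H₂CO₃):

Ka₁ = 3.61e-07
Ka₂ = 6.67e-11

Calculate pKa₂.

pKa₂ = -log(Ka₂) = -log(6.67e-11) = 10.18.

pK_{a2} = 10.18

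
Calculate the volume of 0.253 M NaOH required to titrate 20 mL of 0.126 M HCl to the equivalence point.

At equivalence: moles acid = moles base. moles HCl = 0.126 × 20/1000 = 0.00252 mol. V_base = moles / 0.253 × 1000 = 10.0 mL.

V_{base} = 10.0 mL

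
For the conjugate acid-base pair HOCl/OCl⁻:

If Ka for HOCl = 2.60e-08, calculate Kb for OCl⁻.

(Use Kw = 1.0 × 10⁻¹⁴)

For a conjugate pair Ka × Kb = Kw, so Kb = Kw/Ka = 1.0 × 10⁻¹⁴ / 2.60e-08 = 3.85e-07.

K_b = 3.85e-07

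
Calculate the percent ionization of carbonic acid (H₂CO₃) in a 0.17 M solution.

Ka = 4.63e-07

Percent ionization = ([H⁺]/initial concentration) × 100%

Using Ka equilibrium: x² + Ka×x - Ka×C = 0. Solving: [H⁺] = 2.8032e-04. Percent = (2.8032e-04/0.17) × 100

Percent ionization = 0.165%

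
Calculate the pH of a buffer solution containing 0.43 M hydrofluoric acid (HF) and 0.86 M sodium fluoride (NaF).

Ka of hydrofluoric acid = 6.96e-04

pKa = -log(6.96e-04) = 3.16. pH = pKa + log([A⁻]/[HA]) = 3.16 + log(0.86/0.43)

pH = 3.46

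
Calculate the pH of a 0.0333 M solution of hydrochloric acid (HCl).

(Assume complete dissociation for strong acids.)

[H⁺] = 0.0333 M for strong acid. pH = -log[H⁺] = -log(0.0333)

pH = 1.48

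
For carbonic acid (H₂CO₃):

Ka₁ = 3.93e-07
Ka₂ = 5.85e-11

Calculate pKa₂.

pKa₂ = -log(Ka₂) = -log(5.85e-11) = 10.23.

pK_{a2} = 10.23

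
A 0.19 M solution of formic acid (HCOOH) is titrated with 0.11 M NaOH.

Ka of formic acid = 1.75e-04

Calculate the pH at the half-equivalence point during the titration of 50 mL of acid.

At half-equivalence [HA] = [A⁻], so Henderson-Hasselbalch gives pH = pKa = -log(1.75e-04) = 3.76.

pH = pKa = 3.76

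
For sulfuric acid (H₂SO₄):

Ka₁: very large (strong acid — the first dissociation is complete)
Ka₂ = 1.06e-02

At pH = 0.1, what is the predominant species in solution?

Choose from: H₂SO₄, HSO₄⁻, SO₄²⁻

The first dissociation is complete, so H₂SO₄ itself is never the predominant species in water; pKa₂ = -log(1.06e-02) = 1.97. For a polyprotic acid the predominant species crosses at each pKa: below pKa_n the protonated form dominates, above it the deprotonated form does. At pH = 0.1, the predominant species is HSO₄⁻.

HSO₄⁻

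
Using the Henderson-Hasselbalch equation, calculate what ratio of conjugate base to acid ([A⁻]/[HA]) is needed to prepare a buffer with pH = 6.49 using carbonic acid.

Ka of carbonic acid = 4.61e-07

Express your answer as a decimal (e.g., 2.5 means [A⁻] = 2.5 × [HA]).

pKa = -log(4.61e-07) = 6.3363. pH = pKa + log([A⁻]/[HA]), so log([A⁻]/[HA]) = pH − pKa = 6.49 − 6.3363 = 0.1537. [A⁻]/[HA] = 10^(0.1537) = 1.42

[A⁻]/[HA] = 1.42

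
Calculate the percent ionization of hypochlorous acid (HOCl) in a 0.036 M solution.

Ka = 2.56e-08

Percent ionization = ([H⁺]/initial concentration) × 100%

Using Ka equilibrium: x² + Ka×x - Ka×C = 0. Solving: [H⁺] = 3.0345e-05. Percent = (3.0345e-05/0.036) × 100

Percent ionization = 0.0843%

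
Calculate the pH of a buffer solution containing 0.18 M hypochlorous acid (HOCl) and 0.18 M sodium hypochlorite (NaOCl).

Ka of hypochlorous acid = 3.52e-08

pKa = -log(3.52e-08) = 7.45. pH = pKa + log([A⁻]/[HA]) = 7.45 + log(0.18/0.18)

pH = 7.45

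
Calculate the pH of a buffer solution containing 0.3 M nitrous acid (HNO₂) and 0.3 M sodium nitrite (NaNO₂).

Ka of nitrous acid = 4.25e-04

pKa = -log(4.25e-04) = 3.37. pH = pKa + log([A⁻]/[HA]) = 3.37 + log(0.3/0.3)

pH = 3.37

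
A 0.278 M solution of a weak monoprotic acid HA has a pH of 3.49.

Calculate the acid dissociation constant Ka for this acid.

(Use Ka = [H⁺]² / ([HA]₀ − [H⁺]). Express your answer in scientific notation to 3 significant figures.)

[H⁺] = 10^(−pH) = 10^(−3.49) = 3.236e-04 M. For HA ⇌ H⁺ + A⁻, Ka = [H⁺][A⁻]/[HA] = [H⁺]² / ([HA]₀ − [H⁺]) = (3.236e-04)² / (0.278 − 3.236e-04) = 3.77e-07.

K_a = 3.77e-07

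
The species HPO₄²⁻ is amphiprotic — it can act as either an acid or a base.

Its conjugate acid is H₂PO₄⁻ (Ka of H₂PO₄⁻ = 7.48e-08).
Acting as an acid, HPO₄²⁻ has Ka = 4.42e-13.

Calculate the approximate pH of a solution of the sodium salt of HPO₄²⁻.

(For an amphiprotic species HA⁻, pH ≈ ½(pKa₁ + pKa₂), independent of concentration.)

pKa₁ = -log(7.48e-08) = 7.13; pKa₂ = -log(4.42e-13) = 12.35. For an amphiprotic species, pH ≈ ½(pKa₁ + pKa₂) = ½(7.13 + 12.35) = 9.74.

pH = 9.74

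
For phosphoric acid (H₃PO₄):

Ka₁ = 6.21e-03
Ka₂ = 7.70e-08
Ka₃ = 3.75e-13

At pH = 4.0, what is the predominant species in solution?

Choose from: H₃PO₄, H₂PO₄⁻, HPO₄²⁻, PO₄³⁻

pKa₁ = 2.21, pKa₂ = 7.11, pKa₃ = 12.43. For a polyprotic acid the predominant species crosses at each pKa: below pKa_n the protonated form dominates, above it the deprotonated form does. At pH = 4.0, the predominant species is H₂PO₄⁻.

H₂PO₄⁻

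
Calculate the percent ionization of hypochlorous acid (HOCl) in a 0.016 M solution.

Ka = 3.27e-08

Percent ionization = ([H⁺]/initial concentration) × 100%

Using Ka equilibrium: x² + Ka×x - Ka×C = 0. Solving: [H⁺] = 2.2857e-05. Percent = (2.2857e-05/0.016) × 100

Percent ionization = 0.143%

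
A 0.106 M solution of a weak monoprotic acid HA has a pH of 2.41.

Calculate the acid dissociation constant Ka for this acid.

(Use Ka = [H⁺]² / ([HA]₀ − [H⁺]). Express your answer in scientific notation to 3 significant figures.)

[H⁺] = 10^(−pH) = 10^(−2.41) = 3.890e-03 M. For HA ⇌ H⁺ + A⁻, Ka = [H⁺][A⁻]/[HA] = [H⁺]² / ([HA]₀ − [H⁺]) = (3.890e-03)² / (0.106 − 3.890e-03) = 1.48e-04.

K_a = 1.48e-04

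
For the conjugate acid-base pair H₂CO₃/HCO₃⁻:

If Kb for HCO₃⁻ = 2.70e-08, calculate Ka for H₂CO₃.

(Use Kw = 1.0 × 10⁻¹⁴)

For a conjugate pair Ka × Kb = Kw, so Ka = Kw/Kb = 1.0 × 10⁻¹⁴ / 2.70e-08 = 3.70e-07.

K_a = 3.70e-07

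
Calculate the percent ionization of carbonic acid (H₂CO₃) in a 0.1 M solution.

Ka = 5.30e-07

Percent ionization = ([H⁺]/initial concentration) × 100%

Using Ka equilibrium: x² + Ka×x - Ka×C = 0. Solving: [H⁺] = 2.2995e-04. Percent = (2.2995e-04/0.1) × 100

Percent ionization = 0.23%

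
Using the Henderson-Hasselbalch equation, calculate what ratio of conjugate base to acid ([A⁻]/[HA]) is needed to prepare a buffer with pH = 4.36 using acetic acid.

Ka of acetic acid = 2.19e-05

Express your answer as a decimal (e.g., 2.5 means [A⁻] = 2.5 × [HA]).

pKa = -log(2.19e-05) = 4.6596. pH = pKa + log([A⁻]/[HA]), so log([A⁻]/[HA]) = pH − pKa = 4.36 − 4.6596 = -0.2996. [A⁻]/[HA] = 10^(-0.2996) = 0.502

[A⁻]/[HA] = 0.502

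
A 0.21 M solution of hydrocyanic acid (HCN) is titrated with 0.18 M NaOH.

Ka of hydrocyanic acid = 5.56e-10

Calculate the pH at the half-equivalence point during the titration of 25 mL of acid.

At half-equivalence [HA] = [A⁻], so Henderson-Hasselbalch gives pH = pKa = -log(5.56e-10) = 9.25.

pH = pKa = 9.25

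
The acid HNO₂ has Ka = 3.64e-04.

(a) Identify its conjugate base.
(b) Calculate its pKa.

(a) The conjugate base is formed by removing one H⁺ from HNO₂, giving NO₂⁻. (b) pKa = -log(Ka) = -log(3.64e-04) = 3.44.

Conjugate base: NO₂⁻; pK_a = 3.44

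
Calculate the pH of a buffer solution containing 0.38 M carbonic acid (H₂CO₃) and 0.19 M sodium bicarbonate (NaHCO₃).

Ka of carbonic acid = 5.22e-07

pKa = -log(5.22e-07) = 6.28. pH = pKa + log([A⁻]/[HA]) = 6.28 + log(0.19/0.38)

pH = 5.98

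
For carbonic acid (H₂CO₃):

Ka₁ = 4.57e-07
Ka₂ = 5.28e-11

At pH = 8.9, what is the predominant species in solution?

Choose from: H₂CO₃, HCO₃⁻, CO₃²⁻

pKa₁ = 6.34, pKa₂ = 10.28. For a polyprotic acid the predominant species crosses at each pKa: below pKa_n the protonated form dominates, above it the deprotonated form does. At pH = 8.9, the predominant species is HCO₃⁻.

HCO₃⁻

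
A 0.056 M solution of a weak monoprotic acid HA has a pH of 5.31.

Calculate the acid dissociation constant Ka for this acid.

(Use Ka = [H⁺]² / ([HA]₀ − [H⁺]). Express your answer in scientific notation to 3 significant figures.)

[H⁺] = 10^(−pH) = 10^(−5.31) = 4.898e-06 M. For HA ⇌ H⁺ + A⁻, Ka = [H⁺][A⁻]/[HA] = [H⁺]² / ([HA]₀ − [H⁺]) = (4.898e-06)² / (0.056 − 4.898e-06) = 4.28e-10.

K_a = 4.28e-10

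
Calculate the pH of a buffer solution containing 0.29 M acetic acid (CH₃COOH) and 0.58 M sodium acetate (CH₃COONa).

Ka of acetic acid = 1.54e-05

pKa = -log(1.54e-05) = 4.81. pH = pKa + log([A⁻]/[HA]) = 4.81 + log(0.58/0.29)

pH = 5.11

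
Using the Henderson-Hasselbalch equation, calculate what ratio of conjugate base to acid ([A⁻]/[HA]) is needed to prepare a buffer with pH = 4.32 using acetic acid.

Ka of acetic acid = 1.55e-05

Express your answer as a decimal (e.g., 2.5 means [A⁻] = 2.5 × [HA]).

pKa = -log(1.55e-05) = 4.8097. pH = pKa + log([A⁻]/[HA]), so log([A⁻]/[HA]) = pH − pKa = 4.32 − 4.8097 = -0.4897. [A⁻]/[HA] = 10^(-0.4897) = 0.324

[A⁻]/[HA] = 0.324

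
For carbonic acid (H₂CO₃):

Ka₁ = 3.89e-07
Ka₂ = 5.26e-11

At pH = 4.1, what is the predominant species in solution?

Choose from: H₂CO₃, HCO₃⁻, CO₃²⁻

pKa₁ = 6.41, pKa₂ = 10.28. For a polyprotic acid the predominant species crosses at each pKa: below pKa_n the protonated form dominates, above it the deprotonated form does. At pH = 4.1, the predominant species is H₂CO₃.

H₂CO₃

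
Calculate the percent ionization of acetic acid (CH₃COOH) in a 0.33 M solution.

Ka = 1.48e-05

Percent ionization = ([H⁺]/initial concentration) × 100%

Using Ka equilibrium: x² + Ka×x - Ka×C = 0. Solving: [H⁺] = 2.2026e-03. Percent = (2.2026e-03/0.33) × 100

Percent ionization = 0.667%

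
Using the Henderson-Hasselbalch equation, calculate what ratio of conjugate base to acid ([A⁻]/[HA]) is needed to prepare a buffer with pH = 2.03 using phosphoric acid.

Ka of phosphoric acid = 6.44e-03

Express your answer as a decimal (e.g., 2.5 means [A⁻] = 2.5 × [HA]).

pKa = -log(6.44e-03) = 2.1911. pH = pKa + log([A⁻]/[HA]), so log([A⁻]/[HA]) = pH − pKa = 2.03 − 2.1911 = -0.1611. [A⁻]/[HA] = 10^(-0.1611) = 0.690

[A⁻]/[HA] = 0.690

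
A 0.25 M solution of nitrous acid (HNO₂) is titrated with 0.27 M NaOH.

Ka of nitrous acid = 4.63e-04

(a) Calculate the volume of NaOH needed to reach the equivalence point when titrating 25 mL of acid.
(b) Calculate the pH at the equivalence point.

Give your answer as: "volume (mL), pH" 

moles acid = 0.25 × 25/1000 = 0.00625 mol; V_base = moles/0.27 × 1000 = 23.1 mL. At equivalence only the conjugate base is present: [A⁻] = 0.00625/0.048 = 1.2981e-01 M. Kb = Kw/Ka = 2.16e-11; [OH⁻] = √(Kb × [A⁻]) = 1.6744e-06; pOH = 5.78; pH = 14 - pOH = 8.22.

V = 23.1 mL, pH = 8.22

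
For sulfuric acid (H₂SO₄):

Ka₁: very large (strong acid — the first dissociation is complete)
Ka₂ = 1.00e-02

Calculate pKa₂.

pKa₂ = -log(Ka₂) = -log(1.00e-02) = 2.00.

pK_{a2} = 2.00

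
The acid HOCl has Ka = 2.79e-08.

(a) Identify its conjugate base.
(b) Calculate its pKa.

(a) The conjugate base is formed by removing one H⁺ from HOCl, giving OCl⁻. (b) pKa = -log(Ka) = -log(2.79e-08) = 7.55.

Conjugate base: OCl⁻; pK_a = 7.55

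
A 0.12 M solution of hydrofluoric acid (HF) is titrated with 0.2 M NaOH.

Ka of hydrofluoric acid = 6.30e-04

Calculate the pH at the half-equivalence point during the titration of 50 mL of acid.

At half-equivalence [HA] = [A⁻], so Henderson-Hasselbalch gives pH = pKa = -log(6.30e-04) = 3.20.

pH = pKa = 3.20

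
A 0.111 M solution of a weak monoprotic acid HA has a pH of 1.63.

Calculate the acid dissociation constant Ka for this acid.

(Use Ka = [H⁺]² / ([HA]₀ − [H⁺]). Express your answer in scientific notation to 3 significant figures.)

[H⁺] = 10^(−pH) = 10^(−1.63) = 2.344e-02 M. For HA ⇌ H⁺ + A⁻, Ka = [H⁺][A⁻]/[HA] = [H⁺]² / ([HA]₀ − [H⁺]) = (2.344e-02)² / (0.111 − 2.344e-02) = 6.28e-03.

K_a = 6.28e-03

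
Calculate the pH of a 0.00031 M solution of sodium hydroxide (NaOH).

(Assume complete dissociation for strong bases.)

[OH⁻] = 0.00031 M for strong base. pOH = -log[OH⁻] = 3.51, pH = 14 - pOH

pH = 10.49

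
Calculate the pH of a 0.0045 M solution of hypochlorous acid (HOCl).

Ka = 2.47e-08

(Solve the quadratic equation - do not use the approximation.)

x² + Ka×x - Ka×C = 0. Using quadratic formula: [H⁺] = 1.0530e-05

pH = 4.98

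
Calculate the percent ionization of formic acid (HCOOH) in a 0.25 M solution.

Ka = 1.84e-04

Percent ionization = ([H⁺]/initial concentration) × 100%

Using Ka equilibrium: x² + Ka×x - Ka×C = 0. Solving: [H⁺] = 6.6910e-03. Percent = (6.6910e-03/0.25) × 100

Percent ionization = 2.68%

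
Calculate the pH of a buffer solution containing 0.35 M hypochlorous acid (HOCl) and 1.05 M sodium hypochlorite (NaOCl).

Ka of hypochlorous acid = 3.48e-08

pKa = -log(3.48e-08) = 7.46. pH = pKa + log([A⁻]/[HA]) = 7.46 + log(1.05/0.35)

pH = 7.94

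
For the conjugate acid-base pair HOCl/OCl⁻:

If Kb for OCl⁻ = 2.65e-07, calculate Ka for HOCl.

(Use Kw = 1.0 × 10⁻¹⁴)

For a conjugate pair Ka × Kb = Kw, so Ka = Kw/Kb = 1.0 × 10⁻¹⁴ / 2.65e-07 = 3.77e-08.

K_a = 3.77e-08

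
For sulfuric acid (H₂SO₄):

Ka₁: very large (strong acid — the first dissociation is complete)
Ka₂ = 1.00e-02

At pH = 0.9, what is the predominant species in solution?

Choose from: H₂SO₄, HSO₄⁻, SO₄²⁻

The first dissociation is complete, so H₂SO₄ itself is never the predominant species in water; pKa₂ = -log(1.00e-02) = 2.00. For a polyprotic acid the predominant species crosses at each pKa: below pKa_n the protonated form dominates, above it the deprotonated form does. At pH = 0.9, the predominant species is HSO₄⁻.

HSO₄⁻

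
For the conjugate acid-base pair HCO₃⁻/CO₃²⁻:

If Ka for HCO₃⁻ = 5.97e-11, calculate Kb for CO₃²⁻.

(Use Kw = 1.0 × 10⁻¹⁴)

For a conjugate pair Ka × Kb = Kw, so Kb = Kw/Ka = 1.0 × 10⁻¹⁴ / 5.97e-11 = 1.68e-04.

K_b = 1.68e-04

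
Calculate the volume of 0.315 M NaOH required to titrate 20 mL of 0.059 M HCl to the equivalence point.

At equivalence: moles acid = moles base. moles HCl = 0.059 × 20/1000 = 0.00118 mol. V_base = moles / 0.315 × 1000 = 3.7 mL.

V_{base} = 3.7 mL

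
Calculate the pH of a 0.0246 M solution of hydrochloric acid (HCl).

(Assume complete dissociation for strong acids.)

[H⁺] = 0.0246 M for strong acid. pH = -log[H⁺] = -log(0.0246)

pH = 1.61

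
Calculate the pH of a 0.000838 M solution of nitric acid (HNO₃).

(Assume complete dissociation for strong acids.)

[H⁺] = 0.000838 M for strong acid. pH = -log[H⁺] = -log(0.000838)

pH = 3.08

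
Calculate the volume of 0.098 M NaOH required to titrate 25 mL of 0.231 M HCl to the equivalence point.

At equivalence: moles acid = moles base. moles HCl = 0.231 × 25/1000 = 0.005775 mol. V_base = moles / 0.098 × 1000 = 58.9 mL.

V_{base} = 58.9 mL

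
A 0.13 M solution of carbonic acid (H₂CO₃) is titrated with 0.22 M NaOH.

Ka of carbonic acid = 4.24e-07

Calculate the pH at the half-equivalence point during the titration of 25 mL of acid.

At half-equivalence [HA] = [A⁻], so Henderson-Hasselbalch gives pH = pKa = -log(4.24e-07) = 6.37.

pH = pKa = 6.37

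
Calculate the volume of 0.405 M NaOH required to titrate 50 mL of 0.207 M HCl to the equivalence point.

At equivalence: moles acid = moles base. moles HCl = 0.207 × 50/1000 = 0.01035 mol. V_base = moles / 0.405 × 1000 = 25.6 mL.

V_{base} = 25.6 mL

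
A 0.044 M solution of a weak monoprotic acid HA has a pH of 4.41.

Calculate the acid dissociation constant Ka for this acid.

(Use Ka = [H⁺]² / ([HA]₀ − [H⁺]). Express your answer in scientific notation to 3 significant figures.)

[H⁺] = 10^(−pH) = 10^(−4.41) = 3.890e-05 M. For HA ⇌ H⁺ + A⁻, Ka = [H⁺][A⁻]/[HA] = [H⁺]² / ([HA]₀ − [H⁺]) = (3.890e-05)² / (0.044 − 3.890e-05) = 3.44e-08.

K_a = 3.44e-08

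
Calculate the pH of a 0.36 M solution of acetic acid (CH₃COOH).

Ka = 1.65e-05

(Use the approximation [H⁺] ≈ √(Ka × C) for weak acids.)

[H⁺] = √(Ka × C) = √(1.65e-05 × 0.36) = 2.4372e-03. pH = -log(2.4372e-03)

pH = 2.61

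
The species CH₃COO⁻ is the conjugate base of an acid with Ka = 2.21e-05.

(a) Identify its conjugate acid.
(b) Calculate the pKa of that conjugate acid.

(a) The conjugate acid is formed by adding one H⁺ to CH₃COO⁻, giving CH₃COOH. (b) pKa = -log(Ka) = -log(2.21e-05) = 4.66.

Conjugate acid: CH₃COOH; pK_a = 4.66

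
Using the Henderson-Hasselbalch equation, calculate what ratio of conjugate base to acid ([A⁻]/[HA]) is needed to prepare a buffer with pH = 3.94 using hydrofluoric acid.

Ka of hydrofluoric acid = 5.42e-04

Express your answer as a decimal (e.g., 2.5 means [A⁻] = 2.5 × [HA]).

pKa = -log(5.42e-04) = 3.2660. pH = pKa + log([A⁻]/[HA]), so log([A⁻]/[HA]) = pH − pKa = 3.94 − 3.2660 = 0.6740. [A⁻]/[HA] = 10^(0.6740) = 4.72

[A⁻]/[HA] = 4.72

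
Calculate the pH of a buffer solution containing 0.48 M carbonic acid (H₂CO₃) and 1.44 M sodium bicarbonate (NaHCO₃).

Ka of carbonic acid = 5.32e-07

pKa = -log(5.32e-07) = 6.27. pH = pKa + log([A⁻]/[HA]) = 6.27 + log(1.44/0.48)

pH = 6.75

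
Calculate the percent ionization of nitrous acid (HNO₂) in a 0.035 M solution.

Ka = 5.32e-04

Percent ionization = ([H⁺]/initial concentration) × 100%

Using Ka equilibrium: x² + Ka×x - Ka×C = 0. Solving: [H⁺] = 4.0573e-03. Percent = (4.0573e-03/0.035) × 100

Percent ionization = 11.6%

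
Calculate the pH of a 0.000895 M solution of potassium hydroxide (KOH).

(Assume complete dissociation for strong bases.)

[OH⁻] = 0.000895 M for strong base. pOH = -log[OH⁻] = 3.05, pH = 14 - pOH

pH = 10.95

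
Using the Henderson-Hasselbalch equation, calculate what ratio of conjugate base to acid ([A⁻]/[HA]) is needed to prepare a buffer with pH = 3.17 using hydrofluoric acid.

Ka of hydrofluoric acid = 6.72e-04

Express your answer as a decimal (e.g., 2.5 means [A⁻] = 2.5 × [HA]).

pKa = -log(6.72e-04) = 3.1726. pH = pKa + log([A⁻]/[HA]), so log([A⁻]/[HA]) = pH − pKa = 3.17 − 3.1726 = -0.0026. [A⁻]/[HA] = 10^(-0.0026) = 0.994

[A⁻]/[HA] = 0.994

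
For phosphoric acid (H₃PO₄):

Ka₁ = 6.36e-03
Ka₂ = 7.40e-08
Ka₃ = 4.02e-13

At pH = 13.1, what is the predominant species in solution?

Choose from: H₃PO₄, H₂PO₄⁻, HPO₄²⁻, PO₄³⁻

pKa₁ = 2.20, pKa₂ = 7.13, pKa₃ = 12.40. For a polyprotic acid the predominant species crosses at each pKa: below pKa_n the protonated form dominates, above it the deprotonated form does. At pH = 13.1, the predominant species is PO₄³⁻.

PO₄³⁻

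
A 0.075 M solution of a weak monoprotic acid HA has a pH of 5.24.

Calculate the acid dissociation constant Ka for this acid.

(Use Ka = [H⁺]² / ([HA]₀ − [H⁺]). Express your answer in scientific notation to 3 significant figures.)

[H⁺] = 10^(−pH) = 10^(−5.24) = 5.754e-06 M. For HA ⇌ H⁺ + A⁻, Ka = [H⁺][A⁻]/[HA] = [H⁺]² / ([HA]₀ − [H⁺]) = (5.754e-06)² / (0.075 − 5.754e-06) = 4.42e-10.

K_a = 4.42e-10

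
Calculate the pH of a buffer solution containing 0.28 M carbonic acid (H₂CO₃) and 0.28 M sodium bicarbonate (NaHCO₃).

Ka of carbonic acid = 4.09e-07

pKa = -log(4.09e-07) = 6.39. pH = pKa + log([A⁻]/[HA]) = 6.39 + log(0.28/0.28)

pH = 6.39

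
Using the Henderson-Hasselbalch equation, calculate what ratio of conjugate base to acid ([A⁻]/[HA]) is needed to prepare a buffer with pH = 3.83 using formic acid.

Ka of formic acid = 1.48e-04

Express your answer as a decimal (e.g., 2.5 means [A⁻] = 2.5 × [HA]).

pKa = -log(1.48e-04) = 3.8297. pH = pKa + log([A⁻]/[HA]), so log([A⁻]/[HA]) = pH − pKa = 3.83 − 3.8297 = 0.0003. [A⁻]/[HA] = 10^(0.0003) = 1.00

[A⁻]/[HA] = 1.00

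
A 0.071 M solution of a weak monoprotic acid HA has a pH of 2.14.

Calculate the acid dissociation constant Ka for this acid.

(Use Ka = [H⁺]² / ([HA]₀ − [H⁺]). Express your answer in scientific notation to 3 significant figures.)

[H⁺] = 10^(−pH) = 10^(−2.14) = 7.244e-03 M. For HA ⇌ H⁺ + A⁻, Ka = [H⁺][A⁻]/[HA] = [H⁺]² / ([HA]₀ − [H⁺]) = (7.244e-03)² / (0.071 − 7.244e-03) = 8.23e-04.

K_a = 8.23e-04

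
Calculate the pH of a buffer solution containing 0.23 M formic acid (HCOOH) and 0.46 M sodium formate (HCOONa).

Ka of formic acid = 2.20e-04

pKa = -log(2.20e-04) = 3.66. pH = pKa + log([A⁻]/[HA]) = 3.66 + log(0.46/0.23)

pH = 3.96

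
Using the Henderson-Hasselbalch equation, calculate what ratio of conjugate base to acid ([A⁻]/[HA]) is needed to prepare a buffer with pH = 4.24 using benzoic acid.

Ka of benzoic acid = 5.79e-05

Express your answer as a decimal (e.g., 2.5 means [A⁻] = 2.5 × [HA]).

pKa = -log(5.79e-05) = 4.2373. pH = pKa + log([A⁻]/[HA]), so log([A⁻]/[HA]) = pH − pKa = 4.24 − 4.2373 = 0.0027. [A⁻]/[HA] = 10^(0.0027) = 1.01

[A⁻]/[HA] = 1.01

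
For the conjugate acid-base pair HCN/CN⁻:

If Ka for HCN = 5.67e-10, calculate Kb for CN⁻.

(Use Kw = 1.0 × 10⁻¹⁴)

For a conjugate pair Ka × Kb = Kw, so Kb = Kw/Ka = 1.0 × 10⁻¹⁴ / 5.67e-10 = 1.76e-05.

K_b = 1.76e-05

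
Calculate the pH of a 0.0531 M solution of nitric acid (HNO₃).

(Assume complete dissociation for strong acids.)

[H⁺] = 0.0531 M for strong acid. pH = -log[H⁺] = -log(0.0531)

pH = 1.27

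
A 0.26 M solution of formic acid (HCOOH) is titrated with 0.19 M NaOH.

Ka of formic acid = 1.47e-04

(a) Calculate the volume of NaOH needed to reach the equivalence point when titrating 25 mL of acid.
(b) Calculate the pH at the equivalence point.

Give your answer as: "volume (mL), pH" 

moles acid = 0.26 × 25/1000 = 0.0065 mol; V_base = moles/0.19 × 1000 = 34.2 mL. At equivalence only the conjugate base is present: [A⁻] = 0.0065/0.059 = 1.0978e-01 M. Kb = Kw/Ka = 6.80e-11; [OH⁻] = √(Kb × [A⁻]) = 2.7327e-06; pOH = 5.56; pH = 14 - pOH = 8.44.

V = 34.2 mL, pH = 8.44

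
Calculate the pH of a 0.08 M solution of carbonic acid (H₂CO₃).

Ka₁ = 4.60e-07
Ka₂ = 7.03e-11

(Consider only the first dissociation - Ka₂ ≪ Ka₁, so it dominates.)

First dissociation dominates. From Ka₁ = [H⁺][HA⁻]/[H₂A], x² + Ka₁·x − Ka₁·C = 0 with C = 0.08 M and Ka₁ = 4.60e-07. Solving: [H⁺] = (−Ka₁ + √(Ka₁² + 4·Ka₁·C)) / 2 = 1.9160e-04 M. pH = -log(1.9160e-04) = 3.72.

pH = 3.72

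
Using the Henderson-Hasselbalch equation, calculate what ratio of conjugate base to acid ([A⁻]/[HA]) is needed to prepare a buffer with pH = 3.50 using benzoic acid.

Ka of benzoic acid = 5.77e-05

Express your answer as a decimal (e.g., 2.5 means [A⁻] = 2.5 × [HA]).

pKa = -log(5.77e-05) = 4.2388. pH = pKa + log([A⁻]/[HA]), so log([A⁻]/[HA]) = pH − pKa = 3.50 − 4.2388 = -0.7388. [A⁻]/[HA] = 10^(-0.7388) = 0.182

[A⁻]/[HA] = 0.182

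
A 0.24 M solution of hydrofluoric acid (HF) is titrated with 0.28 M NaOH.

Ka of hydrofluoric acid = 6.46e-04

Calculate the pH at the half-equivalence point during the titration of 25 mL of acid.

At half-equivalence [HA] = [A⁻], so Henderson-Hasselbalch gives pH = pKa = -log(6.46e-04) = 3.19.

pH = pKa = 3.19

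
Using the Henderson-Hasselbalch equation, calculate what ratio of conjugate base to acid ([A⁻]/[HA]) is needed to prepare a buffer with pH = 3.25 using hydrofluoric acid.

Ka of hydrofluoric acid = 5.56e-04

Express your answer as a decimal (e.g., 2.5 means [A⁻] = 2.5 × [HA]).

pKa = -log(5.56e-04) = 3.2549. pH = pKa + log([A⁻]/[HA]), so log([A⁻]/[HA]) = pH − pKa = 3.25 − 3.2549 = -0.0049. [A⁻]/[HA] = 10^(-0.0049) = 0.989

[A⁻]/[HA] = 0.989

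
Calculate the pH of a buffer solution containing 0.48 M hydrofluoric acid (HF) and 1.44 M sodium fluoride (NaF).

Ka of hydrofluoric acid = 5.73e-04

pKa = -log(5.73e-04) = 3.24. pH = pKa + log([A⁻]/[HA]) = 3.24 + log(1.44/0.48)

pH = 3.72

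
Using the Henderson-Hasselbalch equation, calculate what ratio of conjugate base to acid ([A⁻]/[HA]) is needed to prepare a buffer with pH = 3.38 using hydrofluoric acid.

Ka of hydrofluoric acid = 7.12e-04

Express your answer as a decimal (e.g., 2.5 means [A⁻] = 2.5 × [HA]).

pKa = -log(7.12e-04) = 3.1475. pH = pKa + log([A⁻]/[HA]), so log([A⁻]/[HA]) = pH − pKa = 3.38 − 3.1475 = 0.2325. [A⁻]/[HA] = 10^(0.2325) = 1.71

[A⁻]/[HA] = 1.71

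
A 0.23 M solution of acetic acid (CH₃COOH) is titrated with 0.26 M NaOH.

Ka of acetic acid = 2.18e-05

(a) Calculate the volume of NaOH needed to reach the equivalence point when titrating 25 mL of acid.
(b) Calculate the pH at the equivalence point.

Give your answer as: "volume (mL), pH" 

moles acid = 0.23 × 25/1000 = 0.00575 mol; V_base = moles/0.26 × 1000 = 22.1 mL. At equivalence only the conjugate base is present: [A⁻] = 0.00575/0.047 = 1.2204e-01 M. Kb = Kw/Ka = 4.59e-10; [OH⁻] = √(Kb × [A⁻]) = 7.4821e-06; pOH = 5.13; pH = 14 - pOH = 8.87.

V = 22.1 mL, pH = 8.87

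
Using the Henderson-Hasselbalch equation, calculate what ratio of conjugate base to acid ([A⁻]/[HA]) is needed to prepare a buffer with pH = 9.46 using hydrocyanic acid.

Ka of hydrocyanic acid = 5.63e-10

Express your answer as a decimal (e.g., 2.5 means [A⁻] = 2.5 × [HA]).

pKa = -log(5.63e-10) = 9.2495. pH = pKa + log([A⁻]/[HA]), so log([A⁻]/[HA]) = pH − pKa = 9.46 − 9.2495 = 0.2105. [A⁻]/[HA] = 10^(0.2105) = 1.62

[A⁻]/[HA] = 1.62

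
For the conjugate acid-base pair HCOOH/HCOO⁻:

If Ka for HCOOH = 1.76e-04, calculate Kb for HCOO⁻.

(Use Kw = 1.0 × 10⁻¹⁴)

For a conjugate pair Ka × Kb = Kw, so Kb = Kw/Ka = 1.0 × 10⁻¹⁴ / 1.76e-04 = 5.68e-11.

K_b = 5.68e-11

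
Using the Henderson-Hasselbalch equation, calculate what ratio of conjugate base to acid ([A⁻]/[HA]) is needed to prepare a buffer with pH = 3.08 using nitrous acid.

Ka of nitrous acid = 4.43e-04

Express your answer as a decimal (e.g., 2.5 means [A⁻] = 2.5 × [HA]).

pKa = -log(4.43e-04) = 3.3536. pH = pKa + log([A⁻]/[HA]), so log([A⁻]/[HA]) = pH − pKa = 3.08 − 3.3536 = -0.2736. [A⁻]/[HA] = 10^(-0.2736) = 0.533

[A⁻]/[HA] = 0.533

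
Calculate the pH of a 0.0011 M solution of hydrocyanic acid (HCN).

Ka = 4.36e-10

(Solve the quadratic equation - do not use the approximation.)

x² + Ka×x - Ka×C = 0. Using quadratic formula: [H⁺] = 6.9231e-07

pH = 6.16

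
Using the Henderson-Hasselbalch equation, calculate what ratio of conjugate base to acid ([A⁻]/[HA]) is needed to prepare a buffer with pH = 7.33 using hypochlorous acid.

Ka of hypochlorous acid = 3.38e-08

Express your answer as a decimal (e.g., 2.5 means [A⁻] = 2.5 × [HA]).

pKa = -log(3.38e-08) = 7.4711. pH = pKa + log([A⁻]/[HA]), so log([A⁻]/[HA]) = pH − pKa = 7.33 − 7.4711 = -0.1411. [A⁻]/[HA] = 10^(-0.1411) = 0.723

[A⁻]/[HA] = 0.723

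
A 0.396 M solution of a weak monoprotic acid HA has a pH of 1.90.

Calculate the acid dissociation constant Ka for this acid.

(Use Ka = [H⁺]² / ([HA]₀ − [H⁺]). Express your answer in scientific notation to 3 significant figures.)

[H⁺] = 10^(−pH) = 10^(−1.90) = 1.259e-02 M. For HA ⇌ H⁺ + A⁻, Ka = [H⁺][A⁻]/[HA] = [H⁺]² / ([HA]₀ − [H⁺]) = (1.259e-02)² / (0.396 − 1.259e-02) = 4.13e-04.

K_a = 4.13e-04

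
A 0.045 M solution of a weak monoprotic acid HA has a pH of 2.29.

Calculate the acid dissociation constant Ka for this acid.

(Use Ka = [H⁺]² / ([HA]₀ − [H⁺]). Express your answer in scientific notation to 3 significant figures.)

[H⁺] = 10^(−pH) = 10^(−2.29) = 5.129e-03 M. For HA ⇌ H⁺ + A⁻, Ka = [H⁺][A⁻]/[HA] = [H⁺]² / ([HA]₀ − [H⁺]) = (5.129e-03)² / (0.045 − 5.129e-03) = 6.60e-04.

K_a = 6.60e-04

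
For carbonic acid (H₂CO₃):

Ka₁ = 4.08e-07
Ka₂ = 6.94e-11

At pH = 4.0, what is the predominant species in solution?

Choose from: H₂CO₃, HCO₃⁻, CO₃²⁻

pKa₁ = 6.39, pKa₂ = 10.16. For a polyprotic acid the predominant species crosses at each pKa: below pKa_n the protonated form dominates, above it the deprotonated form does. At pH = 4.0, the predominant species is H₂CO₃.

H₂CO₃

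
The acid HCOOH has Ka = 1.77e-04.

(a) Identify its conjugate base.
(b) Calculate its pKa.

(a) The conjugate base is formed by removing one H⁺ from HCOOH, giving HCOO⁻. (b) pKa = -log(Ka) = -log(1.77e-04) = 3.75.

Conjugate base: HCOO⁻; pK_a = 3.75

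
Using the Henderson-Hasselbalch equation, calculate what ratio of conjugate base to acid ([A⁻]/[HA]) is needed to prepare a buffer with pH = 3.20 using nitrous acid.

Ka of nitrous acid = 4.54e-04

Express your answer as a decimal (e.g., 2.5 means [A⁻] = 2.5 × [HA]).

pKa = -log(4.54e-04) = 3.3429. pH = pKa + log([A⁻]/[HA]), so log([A⁻]/[HA]) = pH − pKa = 3.20 − 3.3429 = -0.1429. [A⁻]/[HA] = 10^(-0.1429) = 0.720

[A⁻]/[HA] = 0.720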